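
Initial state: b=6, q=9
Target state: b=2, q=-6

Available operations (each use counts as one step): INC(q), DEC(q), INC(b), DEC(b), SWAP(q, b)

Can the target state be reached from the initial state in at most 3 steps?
No

The target state cannot be reached within 3 steps.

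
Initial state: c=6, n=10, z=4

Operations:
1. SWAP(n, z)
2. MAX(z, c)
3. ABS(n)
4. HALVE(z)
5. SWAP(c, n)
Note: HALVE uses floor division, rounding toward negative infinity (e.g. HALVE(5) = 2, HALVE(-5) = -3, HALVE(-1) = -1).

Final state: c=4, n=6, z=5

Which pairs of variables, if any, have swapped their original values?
None

Comparing initial and final values:
n: 10 → 6
z: 4 → 5
c: 6 → 4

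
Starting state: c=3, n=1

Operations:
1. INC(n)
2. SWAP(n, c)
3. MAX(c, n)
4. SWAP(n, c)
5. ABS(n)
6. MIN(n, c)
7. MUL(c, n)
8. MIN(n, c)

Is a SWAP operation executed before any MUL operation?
Yes

First SWAP: step 2
First MUL: step 7
Since 2 < 7, SWAP comes first.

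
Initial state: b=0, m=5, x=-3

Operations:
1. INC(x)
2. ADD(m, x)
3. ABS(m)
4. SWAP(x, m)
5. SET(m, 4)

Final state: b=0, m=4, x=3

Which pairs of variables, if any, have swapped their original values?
None

Comparing initial and final values:
b: 0 → 0
m: 5 → 4
x: -3 → 3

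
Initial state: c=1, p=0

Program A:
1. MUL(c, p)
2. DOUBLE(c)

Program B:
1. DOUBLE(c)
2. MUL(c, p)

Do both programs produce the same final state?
Yes

Program A final state: c=0, p=0
Program B final state: c=0, p=0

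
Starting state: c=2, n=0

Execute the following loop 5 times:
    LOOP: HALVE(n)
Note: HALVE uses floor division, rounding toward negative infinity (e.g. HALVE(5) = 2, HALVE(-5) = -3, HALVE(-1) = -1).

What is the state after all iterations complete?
c=2, n=0

Iteration trace:
Start: c=2, n=0
After iteration 1: c=2, n=0
After iteration 2: c=2, n=0
After iteration 3: c=2, n=0
After iteration 4: c=2, n=0
After iteration 5: c=2, n=0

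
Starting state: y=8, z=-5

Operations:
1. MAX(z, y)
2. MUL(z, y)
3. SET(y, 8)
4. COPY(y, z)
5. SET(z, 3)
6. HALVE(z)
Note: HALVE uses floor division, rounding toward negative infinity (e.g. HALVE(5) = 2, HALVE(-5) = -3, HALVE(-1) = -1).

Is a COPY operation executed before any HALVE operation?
Yes

First COPY: step 4
First HALVE: step 6
Since 4 < 6, COPY comes first.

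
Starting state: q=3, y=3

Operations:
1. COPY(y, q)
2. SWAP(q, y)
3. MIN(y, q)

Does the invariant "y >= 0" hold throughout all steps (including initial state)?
Yes

The invariant holds at every step.

State at each step:
Initial: q=3, y=3
After step 1: q=3, y=3
After step 2: q=3, y=3
After step 3: q=3, y=3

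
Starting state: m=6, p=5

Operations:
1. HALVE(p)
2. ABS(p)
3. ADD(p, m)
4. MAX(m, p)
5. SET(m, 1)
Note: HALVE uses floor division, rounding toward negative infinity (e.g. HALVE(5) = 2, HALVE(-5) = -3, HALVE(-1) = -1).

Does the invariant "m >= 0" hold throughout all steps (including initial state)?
Yes

The invariant holds at every step.

State at each step:
Initial: m=6, p=5
After step 1: m=6, p=2
After step 2: m=6, p=2
After step 3: m=6, p=8
After step 4: m=8, p=8
After step 5: m=1, p=8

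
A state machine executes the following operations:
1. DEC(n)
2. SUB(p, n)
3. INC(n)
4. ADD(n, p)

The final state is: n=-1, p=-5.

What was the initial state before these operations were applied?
n=4, p=-2

Working backwards:
Final state: n=-1, p=-5
Before step 4 (ADD(n, p)): n=4, p=-5
Before step 3 (INC(n)): n=3, p=-5
Before step 2 (SUB(p, n)): n=3, p=-2
Before step 1 (DEC(n)): n=4, p=-2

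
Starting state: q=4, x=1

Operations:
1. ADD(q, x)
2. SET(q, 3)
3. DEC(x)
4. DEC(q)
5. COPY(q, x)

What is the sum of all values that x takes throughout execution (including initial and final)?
3

Values of x at each step:
Initial: x = 1
After step 1: x = 1
After step 2: x = 1
After step 3: x = 0
After step 4: x = 0
After step 5: x = 0
Sum = 1 + 1 + 1 + 0 + 0 + 0 = 3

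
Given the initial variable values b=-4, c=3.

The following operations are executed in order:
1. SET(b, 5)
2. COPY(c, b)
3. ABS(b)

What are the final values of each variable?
{b: 5, c: 5}

Step-by-step execution:
Initial: b=-4, c=3
After step 1 (SET(b, 5)): b=5, c=3
After step 2 (COPY(c, b)): b=5, c=5
After step 3 (ABS(b)): b=5, c=5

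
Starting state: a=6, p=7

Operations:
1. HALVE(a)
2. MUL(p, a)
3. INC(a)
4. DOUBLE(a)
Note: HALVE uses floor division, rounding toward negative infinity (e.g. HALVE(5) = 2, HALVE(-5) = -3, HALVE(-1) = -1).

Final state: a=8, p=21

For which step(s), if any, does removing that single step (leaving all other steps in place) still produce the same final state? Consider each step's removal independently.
None - removing any single step changes the final result

Testing removal of each single step:
Without step 1: final = a=14, p=42 (different)
Without step 2: final = a=8, p=7 (different)
Without step 3: final = a=6, p=21 (different)
Without step 4: final = a=4, p=21 (different)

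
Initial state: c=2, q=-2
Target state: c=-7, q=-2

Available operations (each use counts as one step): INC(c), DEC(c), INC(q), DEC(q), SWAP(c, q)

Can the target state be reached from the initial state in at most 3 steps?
No

The target state cannot be reached within 3 steps.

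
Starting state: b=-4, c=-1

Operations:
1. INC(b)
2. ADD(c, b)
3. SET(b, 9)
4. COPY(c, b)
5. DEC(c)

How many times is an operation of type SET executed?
1

Counting SET operations:
Step 3: SET(b, 9) ← SET
Total: 1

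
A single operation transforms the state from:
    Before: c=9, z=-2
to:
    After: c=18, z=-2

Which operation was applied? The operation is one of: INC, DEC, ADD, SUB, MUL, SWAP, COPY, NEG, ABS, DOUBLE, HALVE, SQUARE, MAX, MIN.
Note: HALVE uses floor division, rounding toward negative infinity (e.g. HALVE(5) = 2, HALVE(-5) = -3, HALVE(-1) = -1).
DOUBLE(c)

Analyzing the change:
Before: c=9, z=-2
After: c=18, z=-2
Variable c changed from 9 to 18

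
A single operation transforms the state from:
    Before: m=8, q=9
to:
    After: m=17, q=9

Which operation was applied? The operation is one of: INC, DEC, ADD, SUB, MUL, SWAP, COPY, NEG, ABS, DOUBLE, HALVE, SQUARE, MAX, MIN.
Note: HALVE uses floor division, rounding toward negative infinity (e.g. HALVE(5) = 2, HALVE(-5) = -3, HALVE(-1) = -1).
ADD(m, q)

Analyzing the change:
Before: m=8, q=9
After: m=17, q=9
Variable m changed from 8 to 17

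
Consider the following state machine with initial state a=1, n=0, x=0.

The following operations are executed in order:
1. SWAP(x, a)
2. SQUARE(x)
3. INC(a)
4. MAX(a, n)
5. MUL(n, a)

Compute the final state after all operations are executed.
{a: 1, n: 0, x: 1}

Step-by-step execution:
Initial: a=1, n=0, x=0
After step 1 (SWAP(x, a)): a=0, n=0, x=1
After step 2 (SQUARE(x)): a=0, n=0, x=1
After step 3 (INC(a)): a=1, n=0, x=1
After step 4 (MAX(a, n)): a=1, n=0, x=1
After step 5 (MUL(n, a)): a=1, n=0, x=1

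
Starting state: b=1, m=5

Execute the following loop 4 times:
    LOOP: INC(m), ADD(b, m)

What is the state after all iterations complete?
b=31, m=9

Iteration trace:
Start: b=1, m=5
After iteration 1: b=7, m=6
After iteration 2: b=14, m=7
After iteration 3: b=22, m=8
After iteration 4: b=31, m=9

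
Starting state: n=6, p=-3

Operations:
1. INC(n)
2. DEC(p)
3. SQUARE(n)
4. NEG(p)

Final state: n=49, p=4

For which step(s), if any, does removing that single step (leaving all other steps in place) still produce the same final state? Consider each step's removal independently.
None - removing any single step changes the final result

Testing removal of each single step:
Without step 1: final = n=36, p=4 (different)
Without step 2: final = n=49, p=3 (different)
Without step 3: final = n=7, p=4 (different)
Without step 4: final = n=49, p=-4 (different)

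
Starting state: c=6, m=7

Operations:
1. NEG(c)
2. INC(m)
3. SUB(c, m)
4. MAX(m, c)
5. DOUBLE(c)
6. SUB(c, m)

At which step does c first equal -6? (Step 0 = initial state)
Step 1

Tracing c:
Initial: c = 6
After step 1: c = -6 ← first occurrence
After step 2: c = -6
After step 3: c = -14
After step 4: c = -14
After step 5: c = -28
After step 6: c = -36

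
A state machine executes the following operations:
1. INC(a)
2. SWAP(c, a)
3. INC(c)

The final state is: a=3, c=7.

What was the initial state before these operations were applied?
a=5, c=3

Working backwards:
Final state: a=3, c=7
Before step 3 (INC(c)): a=3, c=6
Before step 2 (SWAP(c, a)): a=6, c=3
Before step 1 (INC(a)): a=5, c=3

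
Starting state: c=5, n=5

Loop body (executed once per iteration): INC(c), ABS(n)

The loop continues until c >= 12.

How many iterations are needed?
7

Tracing iterations:
Initial: c=5, n=5
After iteration 1: c=6, n=5
After iteration 2: c=7, n=5
After iteration 3: c=8, n=5
After iteration 4: c=9, n=5
After iteration 5: c=10, n=5
After iteration 6: c=11, n=5
After iteration 7: c=12, n=5
c >= 12 now holds, so the loop exits after 7 iterations.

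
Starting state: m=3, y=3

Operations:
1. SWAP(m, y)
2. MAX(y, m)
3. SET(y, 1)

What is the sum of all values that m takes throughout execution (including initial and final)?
12

Values of m at each step:
Initial: m = 3
After step 1: m = 3
After step 2: m = 3
After step 3: m = 3
Sum = 3 + 3 + 3 + 3 = 12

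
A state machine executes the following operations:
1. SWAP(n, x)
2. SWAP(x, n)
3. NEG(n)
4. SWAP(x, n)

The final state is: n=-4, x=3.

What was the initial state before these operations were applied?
n=-3, x=-4

Working backwards:
Final state: n=-4, x=3
Before step 4 (SWAP(x, n)): n=3, x=-4
Before step 3 (NEG(n)): n=-3, x=-4
Before step 2 (SWAP(x, n)): n=-4, x=-3
Before step 1 (SWAP(n, x)): n=-3, x=-4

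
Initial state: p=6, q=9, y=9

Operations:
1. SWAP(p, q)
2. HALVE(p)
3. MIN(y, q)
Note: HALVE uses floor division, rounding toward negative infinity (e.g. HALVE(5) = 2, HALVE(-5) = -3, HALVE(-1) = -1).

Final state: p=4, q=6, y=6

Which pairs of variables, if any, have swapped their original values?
None

Comparing initial and final values:
q: 9 → 6
p: 6 → 4
y: 9 → 6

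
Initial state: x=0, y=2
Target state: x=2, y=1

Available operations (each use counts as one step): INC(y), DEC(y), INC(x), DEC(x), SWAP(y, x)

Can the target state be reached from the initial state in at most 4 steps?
Yes

Path (2 steps): INC(x) → SWAP(y, x)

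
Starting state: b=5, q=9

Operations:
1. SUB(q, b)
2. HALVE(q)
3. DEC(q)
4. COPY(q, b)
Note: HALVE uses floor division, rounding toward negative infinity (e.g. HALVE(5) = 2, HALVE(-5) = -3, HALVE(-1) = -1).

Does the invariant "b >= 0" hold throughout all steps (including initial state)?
Yes

The invariant holds at every step.

State at each step:
Initial: b=5, q=9
After step 1: b=5, q=4
After step 2: b=5, q=2
After step 3: b=5, q=1
After step 4: b=5, q=5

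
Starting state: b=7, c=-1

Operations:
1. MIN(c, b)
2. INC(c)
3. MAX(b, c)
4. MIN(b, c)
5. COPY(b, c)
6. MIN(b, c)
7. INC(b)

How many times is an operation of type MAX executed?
1

Counting MAX operations:
Step 3: MAX(b, c) ← MAX
Total: 1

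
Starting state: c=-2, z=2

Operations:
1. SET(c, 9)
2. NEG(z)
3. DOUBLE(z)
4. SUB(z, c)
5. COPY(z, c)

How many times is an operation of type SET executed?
1

Counting SET operations:
Step 1: SET(c, 9) ← SET
Total: 1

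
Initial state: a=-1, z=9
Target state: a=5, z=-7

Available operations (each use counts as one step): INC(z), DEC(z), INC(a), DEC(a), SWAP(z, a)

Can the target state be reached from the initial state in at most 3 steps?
No

The target state cannot be reached within 3 steps.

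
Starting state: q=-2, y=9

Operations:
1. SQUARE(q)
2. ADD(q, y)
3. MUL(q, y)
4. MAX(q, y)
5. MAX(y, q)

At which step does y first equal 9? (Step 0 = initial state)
Step 0

Tracing y:
Initial: y = 9 ← first occurrence
After step 1: y = 9
After step 2: y = 9
After step 3: y = 9
After step 4: y = 9
After step 5: y = 117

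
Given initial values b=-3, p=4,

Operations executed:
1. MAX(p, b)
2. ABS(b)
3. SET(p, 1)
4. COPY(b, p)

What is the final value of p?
p = 1

Tracing execution:
Step 1: MAX(p, b) → p = 4
Step 2: ABS(b) → p = 4
Step 3: SET(p, 1) → p = 1
Step 4: COPY(b, p) → p = 1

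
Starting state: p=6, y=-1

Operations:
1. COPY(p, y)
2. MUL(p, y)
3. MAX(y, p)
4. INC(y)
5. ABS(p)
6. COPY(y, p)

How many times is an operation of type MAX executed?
1

Counting MAX operations:
Step 3: MAX(y, p) ← MAX
Total: 1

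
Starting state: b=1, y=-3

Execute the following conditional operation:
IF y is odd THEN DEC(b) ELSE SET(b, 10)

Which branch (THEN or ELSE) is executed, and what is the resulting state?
Branch: THEN, Final state: b=0, y=-3

Evaluating condition: y is odd
Condition is True, so THEN branch executes
After DEC(b): b=0, y=-3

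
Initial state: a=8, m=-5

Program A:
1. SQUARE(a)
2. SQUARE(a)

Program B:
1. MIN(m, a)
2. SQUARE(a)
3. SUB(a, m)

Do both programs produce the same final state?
No

Program A final state: a=4096, m=-5
Program B final state: a=69, m=-5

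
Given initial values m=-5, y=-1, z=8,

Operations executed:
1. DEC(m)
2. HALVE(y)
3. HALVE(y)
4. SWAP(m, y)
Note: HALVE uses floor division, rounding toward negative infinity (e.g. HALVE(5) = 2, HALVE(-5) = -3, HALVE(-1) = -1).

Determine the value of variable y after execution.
y = -6

Tracing execution:
Step 1: DEC(m) → y = -1
Step 2: HALVE(y) → y = -1
Step 3: HALVE(y) → y = -1
Step 4: SWAP(m, y) → y = -6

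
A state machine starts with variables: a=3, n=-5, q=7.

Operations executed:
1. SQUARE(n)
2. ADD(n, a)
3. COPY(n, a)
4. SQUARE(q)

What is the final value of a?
a = 3

Tracing execution:
Step 1: SQUARE(n) → a = 3
Step 2: ADD(n, a) → a = 3
Step 3: COPY(n, a) → a = 3
Step 4: SQUARE(q) → a = 3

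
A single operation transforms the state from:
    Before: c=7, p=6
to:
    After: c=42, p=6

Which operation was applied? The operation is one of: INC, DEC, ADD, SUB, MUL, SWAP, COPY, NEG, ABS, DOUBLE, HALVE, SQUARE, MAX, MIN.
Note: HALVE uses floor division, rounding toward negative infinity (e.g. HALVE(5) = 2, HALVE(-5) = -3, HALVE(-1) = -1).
MUL(c, p)

Analyzing the change:
Before: c=7, p=6
After: c=42, p=6
Variable c changed from 7 to 42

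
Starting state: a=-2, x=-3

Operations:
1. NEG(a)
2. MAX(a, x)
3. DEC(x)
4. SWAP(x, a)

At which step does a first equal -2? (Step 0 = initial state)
Step 0

Tracing a:
Initial: a = -2 ← first occurrence
After step 1: a = 2
After step 2: a = 2
After step 3: a = 2
After step 4: a = -4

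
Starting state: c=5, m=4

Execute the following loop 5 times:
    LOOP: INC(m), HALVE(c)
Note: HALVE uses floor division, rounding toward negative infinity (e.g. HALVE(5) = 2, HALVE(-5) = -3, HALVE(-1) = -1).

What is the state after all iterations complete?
c=0, m=9

Iteration trace:
Start: c=5, m=4
After iteration 1: c=2, m=5
After iteration 2: c=1, m=6
After iteration 3: c=0, m=7
After iteration 4: c=0, m=8
After iteration 5: c=0, m=9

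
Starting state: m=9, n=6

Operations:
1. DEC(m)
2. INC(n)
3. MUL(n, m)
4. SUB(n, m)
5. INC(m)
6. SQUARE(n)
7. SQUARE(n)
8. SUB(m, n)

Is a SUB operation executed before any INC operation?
No

First SUB: step 4
First INC: step 2
Since 4 > 2, INC comes first.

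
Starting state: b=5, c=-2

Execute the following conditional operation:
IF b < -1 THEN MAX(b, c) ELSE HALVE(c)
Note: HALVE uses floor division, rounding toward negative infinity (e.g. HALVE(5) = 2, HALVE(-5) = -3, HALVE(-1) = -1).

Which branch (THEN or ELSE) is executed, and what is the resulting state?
Branch: ELSE, Final state: b=5, c=-1

Evaluating condition: b < -1
b = 5
Condition is False, so ELSE branch executes
After HALVE(c): b=5, c=-1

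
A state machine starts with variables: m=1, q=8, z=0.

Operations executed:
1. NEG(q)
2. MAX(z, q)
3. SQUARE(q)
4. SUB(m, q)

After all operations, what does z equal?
z = 0

Tracing execution:
Step 1: NEG(q) → z = 0
Step 2: MAX(z, q) → z = 0
Step 3: SQUARE(q) → z = 0
Step 4: SUB(m, q) → z = 0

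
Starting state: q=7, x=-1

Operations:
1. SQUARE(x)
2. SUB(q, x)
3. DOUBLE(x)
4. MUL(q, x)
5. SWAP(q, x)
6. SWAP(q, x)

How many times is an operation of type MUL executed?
1

Counting MUL operations:
Step 4: MUL(q, x) ← MUL
Total: 1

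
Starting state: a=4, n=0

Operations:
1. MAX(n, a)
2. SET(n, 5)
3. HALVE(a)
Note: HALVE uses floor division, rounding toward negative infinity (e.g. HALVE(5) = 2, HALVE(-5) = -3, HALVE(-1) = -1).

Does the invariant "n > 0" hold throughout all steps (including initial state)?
No, violated at the initial state

The invariant is violated at the initial state (step 0).

State at each step:
Initial: a=4, n=0
After step 1: a=4, n=4
After step 2: a=4, n=5
After step 3: a=2, n=5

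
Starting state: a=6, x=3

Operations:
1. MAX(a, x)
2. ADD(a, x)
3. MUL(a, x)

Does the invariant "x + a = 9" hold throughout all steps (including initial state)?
No, violated after step 2

The invariant is violated after step 2.

State at each step:
Initial: a=6, x=3
After step 1: a=6, x=3
After step 2: a=9, x=3
After step 3: a=27, x=3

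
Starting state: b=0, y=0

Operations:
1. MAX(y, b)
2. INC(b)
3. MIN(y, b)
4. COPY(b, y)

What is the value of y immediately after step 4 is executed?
y = 0

Tracing y through execution:
Initial: y = 0
After step 1 (MAX(y, b)): y = 0
After step 2 (INC(b)): y = 0
After step 3 (MIN(y, b)): y = 0
After step 4 (COPY(b, y)): y = 0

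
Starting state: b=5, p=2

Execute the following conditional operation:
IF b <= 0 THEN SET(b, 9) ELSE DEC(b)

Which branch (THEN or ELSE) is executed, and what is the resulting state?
Branch: ELSE, Final state: b=4, p=2

Evaluating condition: b <= 0
b = 5
Condition is False, so ELSE branch executes
After DEC(b): b=4, p=2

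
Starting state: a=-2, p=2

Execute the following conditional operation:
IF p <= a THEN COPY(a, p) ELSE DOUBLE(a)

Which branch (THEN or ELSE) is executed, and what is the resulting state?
Branch: ELSE, Final state: a=-4, p=2

Evaluating condition: p <= a
p = 2, a = -2
Condition is False, so ELSE branch executes
After DOUBLE(a): a=-4, p=2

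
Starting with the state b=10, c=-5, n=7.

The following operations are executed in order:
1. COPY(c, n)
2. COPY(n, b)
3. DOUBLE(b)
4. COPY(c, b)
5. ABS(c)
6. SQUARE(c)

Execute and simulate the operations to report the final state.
{b: 20, c: 400, n: 10}

Step-by-step execution:
Initial: b=10, c=-5, n=7
After step 1 (COPY(c, n)): b=10, c=7, n=7
After step 2 (COPY(n, b)): b=10, c=7, n=10
After step 3 (DOUBLE(b)): b=20, c=7, n=10
After step 4 (COPY(c, b)): b=20, c=20, n=10
After step 5 (ABS(c)): b=20, c=20, n=10
After step 6 (SQUARE(c)): b=20, c=400, n=10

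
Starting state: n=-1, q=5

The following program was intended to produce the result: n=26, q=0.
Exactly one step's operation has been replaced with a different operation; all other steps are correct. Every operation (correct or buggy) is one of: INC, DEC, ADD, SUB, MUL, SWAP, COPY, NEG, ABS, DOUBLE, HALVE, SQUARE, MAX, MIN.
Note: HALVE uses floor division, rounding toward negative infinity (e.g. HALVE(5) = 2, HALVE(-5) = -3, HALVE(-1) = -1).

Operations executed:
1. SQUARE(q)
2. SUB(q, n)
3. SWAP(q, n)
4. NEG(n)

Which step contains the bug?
Step 4

Trace with buggy code:
Initial: n=-1, q=5
After step 1: n=-1, q=25
After step 2: n=-1, q=26
After step 3: n=26, q=-1
After step 4: n=-26, q=-1
Actual final n=-26, q=-1 ≠ expected n=26, q=0.
Step 4 is the only position where a single-operation replacement can produce the expected result.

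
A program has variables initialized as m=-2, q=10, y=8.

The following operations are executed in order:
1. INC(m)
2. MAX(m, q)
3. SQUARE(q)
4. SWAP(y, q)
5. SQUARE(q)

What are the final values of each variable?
{m: 10, q: 64, y: 100}

Step-by-step execution:
Initial: m=-2, q=10, y=8
After step 1 (INC(m)): m=-1, q=10, y=8
After step 2 (MAX(m, q)): m=10, q=10, y=8
After step 3 (SQUARE(q)): m=10, q=100, y=8
After step 4 (SWAP(y, q)): m=10, q=8, y=100
After step 5 (SQUARE(q)): m=10, q=64, y=100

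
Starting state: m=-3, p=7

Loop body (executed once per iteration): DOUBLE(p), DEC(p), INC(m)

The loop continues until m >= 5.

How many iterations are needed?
8

Tracing iterations:
Initial: m=-3, p=7
After iteration 1: m=-2, p=13
After iteration 2: m=-1, p=25
After iteration 3: m=0, p=49
After iteration 4: m=1, p=97
After iteration 5: m=2, p=193
After iteration 6: m=3, p=385
After iteration 7: m=4, p=769
After iteration 8: m=5, p=1537
m >= 5 now holds, so the loop exits after 8 iterations.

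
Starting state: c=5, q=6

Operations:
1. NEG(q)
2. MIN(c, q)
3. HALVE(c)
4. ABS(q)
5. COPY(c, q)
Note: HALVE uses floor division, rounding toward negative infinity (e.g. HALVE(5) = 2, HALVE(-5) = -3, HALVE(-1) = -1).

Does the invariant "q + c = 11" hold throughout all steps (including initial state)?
No, violated after step 1

The invariant is violated after step 1.

State at each step:
Initial: c=5, q=6
After step 1: c=5, q=-6
After step 2: c=-6, q=-6
After step 3: c=-3, q=-6
After step 4: c=-3, q=6
After step 5: c=6, q=6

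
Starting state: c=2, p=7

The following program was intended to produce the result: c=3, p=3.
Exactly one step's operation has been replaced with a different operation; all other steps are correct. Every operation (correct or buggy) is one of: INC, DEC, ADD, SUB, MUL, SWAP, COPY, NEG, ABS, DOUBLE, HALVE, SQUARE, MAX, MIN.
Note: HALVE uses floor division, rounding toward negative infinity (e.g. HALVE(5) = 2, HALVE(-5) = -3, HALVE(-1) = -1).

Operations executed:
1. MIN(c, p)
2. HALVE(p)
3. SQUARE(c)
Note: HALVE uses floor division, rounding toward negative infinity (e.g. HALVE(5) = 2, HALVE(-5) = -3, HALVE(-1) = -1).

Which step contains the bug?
Step 3

Trace with buggy code:
Initial: c=2, p=7
After step 1: c=2, p=7
After step 2: c=2, p=3
After step 3: c=4, p=3
Actual final c=4, p=3 ≠ expected c=3, p=3.
Step 3 is the only position where a single-operation replacement can produce the expected result.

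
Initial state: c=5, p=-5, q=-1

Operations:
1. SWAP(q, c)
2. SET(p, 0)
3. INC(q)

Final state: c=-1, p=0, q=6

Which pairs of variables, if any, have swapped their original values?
None

Comparing initial and final values:
c: 5 → -1
p: -5 → 0
q: -1 → 6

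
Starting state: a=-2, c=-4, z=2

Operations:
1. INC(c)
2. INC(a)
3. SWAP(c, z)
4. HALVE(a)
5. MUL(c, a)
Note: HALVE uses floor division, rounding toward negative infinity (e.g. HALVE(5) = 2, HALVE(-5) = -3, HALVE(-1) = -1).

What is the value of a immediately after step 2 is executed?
a = -1

Tracing a through execution:
Initial: a = -2
After step 1 (INC(c)): a = -2
After step 2 (INC(a)): a = -1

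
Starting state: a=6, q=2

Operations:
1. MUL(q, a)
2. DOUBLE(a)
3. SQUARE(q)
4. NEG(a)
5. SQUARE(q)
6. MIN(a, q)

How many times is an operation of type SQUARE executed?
2

Counting SQUARE operations:
Step 3: SQUARE(q) ← SQUARE
Step 5: SQUARE(q) ← SQUARE
Total: 2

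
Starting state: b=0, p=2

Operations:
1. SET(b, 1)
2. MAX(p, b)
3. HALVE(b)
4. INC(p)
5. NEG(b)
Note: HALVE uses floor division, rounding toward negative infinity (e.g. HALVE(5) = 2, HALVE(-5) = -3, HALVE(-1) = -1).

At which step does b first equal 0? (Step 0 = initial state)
Step 0

Tracing b:
Initial: b = 0 ← first occurrence
After step 1: b = 1
After step 2: b = 1
After step 3: b = 0
After step 4: b = 0
After step 5: b = 0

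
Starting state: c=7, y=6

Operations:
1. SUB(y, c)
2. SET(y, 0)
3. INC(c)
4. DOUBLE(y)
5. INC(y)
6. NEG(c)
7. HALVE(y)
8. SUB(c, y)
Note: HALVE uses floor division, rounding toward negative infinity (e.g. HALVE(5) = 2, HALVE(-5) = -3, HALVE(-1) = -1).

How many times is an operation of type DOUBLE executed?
1

Counting DOUBLE operations:
Step 4: DOUBLE(y) ← DOUBLE
Total: 1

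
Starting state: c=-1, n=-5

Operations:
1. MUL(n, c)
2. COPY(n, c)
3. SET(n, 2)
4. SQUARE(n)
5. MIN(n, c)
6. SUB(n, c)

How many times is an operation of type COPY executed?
1

Counting COPY operations:
Step 2: COPY(n, c) ← COPY
Total: 1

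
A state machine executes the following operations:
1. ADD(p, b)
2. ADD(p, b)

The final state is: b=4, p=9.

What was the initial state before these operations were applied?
b=4, p=1

Working backwards:
Final state: b=4, p=9
Before step 2 (ADD(p, b)): b=4, p=5
Before step 1 (ADD(p, b)): b=4, p=1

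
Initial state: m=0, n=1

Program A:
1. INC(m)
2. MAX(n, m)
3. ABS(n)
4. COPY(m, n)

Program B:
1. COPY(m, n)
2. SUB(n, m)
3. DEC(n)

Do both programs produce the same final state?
No

Program A final state: m=1, n=1
Program B final state: m=1, n=-1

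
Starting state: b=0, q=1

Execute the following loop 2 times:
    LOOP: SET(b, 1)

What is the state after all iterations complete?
b=1, q=1

Iteration trace:
Start: b=0, q=1
After iteration 1: b=1, q=1
After iteration 2: b=1, q=1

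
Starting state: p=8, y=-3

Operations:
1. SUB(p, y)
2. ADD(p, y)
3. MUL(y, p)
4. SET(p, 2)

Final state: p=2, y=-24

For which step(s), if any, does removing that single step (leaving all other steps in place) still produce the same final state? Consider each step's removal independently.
None - removing any single step changes the final result

Testing removal of each single step:
Without step 1: final = p=2, y=-15 (different)
Without step 2: final = p=2, y=-33 (different)
Without step 3: final = p=2, y=-3 (different)
Without step 4: final = p=8, y=-24 (different)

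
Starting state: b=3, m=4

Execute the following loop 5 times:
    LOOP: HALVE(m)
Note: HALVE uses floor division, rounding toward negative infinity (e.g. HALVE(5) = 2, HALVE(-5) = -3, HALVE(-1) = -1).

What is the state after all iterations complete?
b=3, m=0

Iteration trace:
Start: b=3, m=4
After iteration 1: b=3, m=2
After iteration 2: b=3, m=1
After iteration 3: b=3, m=0
After iteration 4: b=3, m=0
After iteration 5: b=3, m=0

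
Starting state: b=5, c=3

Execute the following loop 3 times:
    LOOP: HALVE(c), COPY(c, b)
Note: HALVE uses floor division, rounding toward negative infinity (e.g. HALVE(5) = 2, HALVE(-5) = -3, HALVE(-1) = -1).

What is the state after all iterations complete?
b=5, c=5

Iteration trace:
Start: b=5, c=3
After iteration 1: b=5, c=5
After iteration 2: b=5, c=5
After iteration 3: b=5, c=5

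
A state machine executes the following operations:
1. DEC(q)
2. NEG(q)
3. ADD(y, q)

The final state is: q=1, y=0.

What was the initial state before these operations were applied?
q=0, y=-1

Working backwards:
Final state: q=1, y=0
Before step 3 (ADD(y, q)): q=1, y=-1
Before step 2 (NEG(q)): q=-1, y=-1
Before step 1 (DEC(q)): q=0, y=-1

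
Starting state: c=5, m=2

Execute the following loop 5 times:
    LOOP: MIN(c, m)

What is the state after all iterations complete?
c=2, m=2

Iteration trace:
Start: c=5, m=2
After iteration 1: c=2, m=2
After iteration 2: c=2, m=2
After iteration 3: c=2, m=2
After iteration 4: c=2, m=2
After iteration 5: c=2, m=2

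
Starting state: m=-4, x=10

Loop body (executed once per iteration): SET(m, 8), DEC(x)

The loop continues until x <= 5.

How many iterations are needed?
5

Tracing iterations:
Initial: m=-4, x=10
After iteration 1: m=8, x=9
After iteration 2: m=8, x=8
After iteration 3: m=8, x=7
After iteration 4: m=8, x=6
After iteration 5: m=8, x=5
x <= 5 now holds, so the loop exits after 5 iterations.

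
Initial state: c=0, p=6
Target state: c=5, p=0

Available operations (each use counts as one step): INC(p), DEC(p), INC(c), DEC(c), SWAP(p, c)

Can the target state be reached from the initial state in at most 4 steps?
Yes

Path (2 steps): DEC(p) → SWAP(p, c)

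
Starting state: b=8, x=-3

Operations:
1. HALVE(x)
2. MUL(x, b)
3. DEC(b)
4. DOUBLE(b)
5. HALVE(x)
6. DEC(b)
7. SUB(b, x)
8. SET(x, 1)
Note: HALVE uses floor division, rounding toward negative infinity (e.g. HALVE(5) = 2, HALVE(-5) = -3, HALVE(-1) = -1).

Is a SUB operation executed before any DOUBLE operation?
No

First SUB: step 7
First DOUBLE: step 4
Since 7 > 4, DOUBLE comes first.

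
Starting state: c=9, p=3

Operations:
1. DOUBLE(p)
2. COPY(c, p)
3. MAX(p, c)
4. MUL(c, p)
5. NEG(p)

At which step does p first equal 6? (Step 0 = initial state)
Step 1

Tracing p:
Initial: p = 3
After step 1: p = 6 ← first occurrence
After step 2: p = 6
After step 3: p = 6
After step 4: p = 6
After step 5: p = -6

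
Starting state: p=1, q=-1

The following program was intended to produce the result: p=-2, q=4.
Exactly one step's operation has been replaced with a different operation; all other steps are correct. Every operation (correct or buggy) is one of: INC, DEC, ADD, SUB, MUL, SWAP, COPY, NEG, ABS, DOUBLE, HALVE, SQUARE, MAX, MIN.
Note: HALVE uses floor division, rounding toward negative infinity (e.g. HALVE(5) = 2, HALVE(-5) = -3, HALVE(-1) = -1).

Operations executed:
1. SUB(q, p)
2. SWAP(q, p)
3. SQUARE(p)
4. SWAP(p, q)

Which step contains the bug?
Step 2

Trace with buggy code:
Initial: p=1, q=-1
After step 1: p=1, q=-2
After step 2: p=-2, q=1
After step 3: p=4, q=1
After step 4: p=1, q=4
Actual final p=1, q=4 ≠ expected p=-2, q=4.
Step 2 is the only position where a single-operation replacement can produce the expected result.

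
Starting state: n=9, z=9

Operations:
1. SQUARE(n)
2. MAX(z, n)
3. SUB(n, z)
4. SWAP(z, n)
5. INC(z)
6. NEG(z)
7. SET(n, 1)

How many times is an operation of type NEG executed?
1

Counting NEG operations:
Step 6: NEG(z) ← NEG
Total: 1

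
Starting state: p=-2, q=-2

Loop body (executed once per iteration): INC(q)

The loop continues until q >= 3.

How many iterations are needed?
5

Tracing iterations:
Initial: p=-2, q=-2
After iteration 1: p=-2, q=-1
After iteration 2: p=-2, q=0
After iteration 3: p=-2, q=1
After iteration 4: p=-2, q=2
After iteration 5: p=-2, q=3
q >= 3 now holds, so the loop exits after 5 iterations.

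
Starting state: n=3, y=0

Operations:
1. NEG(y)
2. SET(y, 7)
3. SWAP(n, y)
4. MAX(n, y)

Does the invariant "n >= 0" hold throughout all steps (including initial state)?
Yes

The invariant holds at every step.

State at each step:
Initial: n=3, y=0
After step 1: n=3, y=0
After step 2: n=3, y=7
After step 3: n=7, y=3
After step 4: n=7, y=3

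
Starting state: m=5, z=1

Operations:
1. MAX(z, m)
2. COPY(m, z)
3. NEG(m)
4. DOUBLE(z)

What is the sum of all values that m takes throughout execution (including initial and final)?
5

Values of m at each step:
Initial: m = 5
After step 1: m = 5
After step 2: m = 5
After step 3: m = -5
After step 4: m = -5
Sum = 5 + 5 + 5 + -5 + -5 = 5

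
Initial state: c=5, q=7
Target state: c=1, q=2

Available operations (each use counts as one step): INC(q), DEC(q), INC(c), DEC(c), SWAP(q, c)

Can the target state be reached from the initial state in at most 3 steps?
No

The target state cannot be reached within 3 steps.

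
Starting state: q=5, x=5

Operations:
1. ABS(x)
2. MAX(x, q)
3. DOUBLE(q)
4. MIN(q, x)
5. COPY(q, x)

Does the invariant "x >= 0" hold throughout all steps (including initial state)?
Yes

The invariant holds at every step.

State at each step:
Initial: q=5, x=5
After step 1: q=5, x=5
After step 2: q=5, x=5
After step 3: q=10, x=5
After step 4: q=5, x=5
After step 5: q=5, x=5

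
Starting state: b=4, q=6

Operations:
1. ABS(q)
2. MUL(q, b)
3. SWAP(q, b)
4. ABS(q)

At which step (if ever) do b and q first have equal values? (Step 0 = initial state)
Never

b and q never become equal during execution.

Comparing values at each step:
Initial: b=4, q=6
After step 1: b=4, q=6
After step 2: b=4, q=24
After step 3: b=24, q=4
After step 4: b=24, q=4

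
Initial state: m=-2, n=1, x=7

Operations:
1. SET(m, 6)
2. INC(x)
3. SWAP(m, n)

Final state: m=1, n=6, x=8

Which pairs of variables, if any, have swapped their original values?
None

Comparing initial and final values:
n: 1 → 6
m: -2 → 1
x: 7 → 8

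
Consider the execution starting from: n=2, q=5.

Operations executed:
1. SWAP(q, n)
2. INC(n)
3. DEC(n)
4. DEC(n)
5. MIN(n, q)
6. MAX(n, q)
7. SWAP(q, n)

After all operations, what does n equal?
n = 2

Tracing execution:
Step 1: SWAP(q, n) → n = 5
Step 2: INC(n) → n = 6
Step 3: DEC(n) → n = 5
Step 4: DEC(n) → n = 4
Step 5: MIN(n, q) → n = 2
Step 6: MAX(n, q) → n = 2
Step 7: SWAP(q, n) → n = 2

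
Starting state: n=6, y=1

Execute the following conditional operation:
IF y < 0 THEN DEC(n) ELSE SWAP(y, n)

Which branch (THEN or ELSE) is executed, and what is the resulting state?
Branch: ELSE, Final state: n=1, y=6

Evaluating condition: y < 0
y = 1
Condition is False, so ELSE branch executes
After SWAP(y, n): n=1, y=6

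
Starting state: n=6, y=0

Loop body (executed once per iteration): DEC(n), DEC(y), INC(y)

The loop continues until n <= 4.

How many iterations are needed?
2

Tracing iterations:
Initial: n=6, y=0
After iteration 1: n=5, y=0
After iteration 2: n=4, y=0
n <= 4 now holds, so the loop exits after 2 iterations.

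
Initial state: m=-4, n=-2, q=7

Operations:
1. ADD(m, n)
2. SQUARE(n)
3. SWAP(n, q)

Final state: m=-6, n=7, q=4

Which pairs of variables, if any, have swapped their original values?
None

Comparing initial and final values:
n: -2 → 7
m: -4 → -6
q: 7 → 4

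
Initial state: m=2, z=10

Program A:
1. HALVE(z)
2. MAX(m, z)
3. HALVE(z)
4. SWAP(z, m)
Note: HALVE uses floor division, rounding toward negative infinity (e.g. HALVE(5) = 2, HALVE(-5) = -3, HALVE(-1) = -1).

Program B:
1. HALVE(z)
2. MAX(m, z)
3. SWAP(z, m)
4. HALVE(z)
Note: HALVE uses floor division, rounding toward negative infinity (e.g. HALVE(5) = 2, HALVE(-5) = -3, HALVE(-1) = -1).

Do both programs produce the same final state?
No

Program A final state: m=2, z=5
Program B final state: m=5, z=2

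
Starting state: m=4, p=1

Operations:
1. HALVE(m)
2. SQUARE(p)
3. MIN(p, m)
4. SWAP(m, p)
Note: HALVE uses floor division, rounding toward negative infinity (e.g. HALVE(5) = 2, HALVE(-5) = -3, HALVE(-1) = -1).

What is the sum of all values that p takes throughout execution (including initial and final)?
6

Values of p at each step:
Initial: p = 1
After step 1: p = 1
After step 2: p = 1
After step 3: p = 1
After step 4: p = 2
Sum = 1 + 1 + 1 + 1 + 2 = 6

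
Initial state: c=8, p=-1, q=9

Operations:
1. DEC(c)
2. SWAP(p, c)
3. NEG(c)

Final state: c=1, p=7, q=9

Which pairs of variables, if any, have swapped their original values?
None

Comparing initial and final values:
p: -1 → 7
c: 8 → 1
q: 9 → 9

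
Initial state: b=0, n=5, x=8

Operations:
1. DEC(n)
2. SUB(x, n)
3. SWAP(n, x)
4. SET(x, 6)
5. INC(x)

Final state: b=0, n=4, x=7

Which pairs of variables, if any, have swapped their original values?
None

Comparing initial and final values:
b: 0 → 0
n: 5 → 4
x: 8 → 7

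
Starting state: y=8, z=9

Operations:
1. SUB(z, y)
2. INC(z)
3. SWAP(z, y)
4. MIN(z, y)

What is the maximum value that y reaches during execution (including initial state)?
8

Values of y at each step:
Initial: y = 8 ← maximum
After step 1: y = 8
After step 2: y = 8
After step 3: y = 2
After step 4: y = 2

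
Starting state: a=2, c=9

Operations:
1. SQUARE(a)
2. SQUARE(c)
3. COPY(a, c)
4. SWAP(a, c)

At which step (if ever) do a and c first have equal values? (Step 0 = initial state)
Step 3

a and c first become equal after step 3.

Comparing values at each step:
Initial: a=2, c=9
After step 1: a=4, c=9
After step 2: a=4, c=81
After step 3: a=81, c=81 ← equal!
After step 4: a=81, c=81 ← equal!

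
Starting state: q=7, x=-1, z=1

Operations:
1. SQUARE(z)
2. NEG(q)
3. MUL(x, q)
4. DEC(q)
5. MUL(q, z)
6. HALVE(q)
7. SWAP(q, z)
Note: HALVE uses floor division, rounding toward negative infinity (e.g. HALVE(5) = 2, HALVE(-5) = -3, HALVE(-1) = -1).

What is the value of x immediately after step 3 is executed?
x = 7

Tracing x through execution:
Initial: x = -1
After step 1 (SQUARE(z)): x = -1
After step 2 (NEG(q)): x = -1
After step 3 (MUL(x, q)): x = 7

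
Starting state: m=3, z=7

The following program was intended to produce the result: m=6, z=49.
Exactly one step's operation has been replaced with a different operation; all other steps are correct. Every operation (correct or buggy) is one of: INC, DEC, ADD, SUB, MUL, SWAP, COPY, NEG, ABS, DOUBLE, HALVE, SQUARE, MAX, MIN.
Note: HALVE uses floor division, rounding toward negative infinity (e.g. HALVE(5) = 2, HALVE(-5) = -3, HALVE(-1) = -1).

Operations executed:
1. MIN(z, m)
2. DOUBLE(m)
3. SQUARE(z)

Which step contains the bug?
Step 1

Trace with buggy code:
Initial: m=3, z=7
After step 1: m=3, z=3
After step 2: m=6, z=3
After step 3: m=6, z=9
Actual final m=6, z=9 ≠ expected m=6, z=49.
Step 1 is the only position where a single-operation replacement can produce the expected result.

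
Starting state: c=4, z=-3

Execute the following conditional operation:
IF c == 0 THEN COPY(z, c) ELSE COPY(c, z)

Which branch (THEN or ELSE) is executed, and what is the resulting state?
Branch: ELSE, Final state: c=-3, z=-3

Evaluating condition: c == 0
c = 4
Condition is False, so ELSE branch executes
After COPY(c, z): c=-3, z=-3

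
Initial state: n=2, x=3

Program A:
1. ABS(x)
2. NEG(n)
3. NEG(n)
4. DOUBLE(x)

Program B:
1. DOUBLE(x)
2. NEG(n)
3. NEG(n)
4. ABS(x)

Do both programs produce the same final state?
Yes

Program A final state: n=2, x=6
Program B final state: n=2, x=6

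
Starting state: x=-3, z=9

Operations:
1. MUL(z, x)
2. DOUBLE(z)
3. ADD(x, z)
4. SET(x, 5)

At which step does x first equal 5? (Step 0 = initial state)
Step 4

Tracing x:
Initial: x = -3
After step 1: x = -3
After step 2: x = -3
After step 3: x = -57
After step 4: x = 5 ← first occurrence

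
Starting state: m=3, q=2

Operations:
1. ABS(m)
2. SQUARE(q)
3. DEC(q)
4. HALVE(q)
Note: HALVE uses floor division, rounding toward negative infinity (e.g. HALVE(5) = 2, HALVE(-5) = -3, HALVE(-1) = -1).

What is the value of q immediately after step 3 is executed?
q = 3

Tracing q through execution:
Initial: q = 2
After step 1 (ABS(m)): q = 2
After step 2 (SQUARE(q)): q = 4
After step 3 (DEC(q)): q = 3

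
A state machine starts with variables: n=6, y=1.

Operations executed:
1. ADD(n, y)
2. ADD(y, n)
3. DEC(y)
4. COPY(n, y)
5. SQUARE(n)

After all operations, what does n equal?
n = 49

Tracing execution:
Step 1: ADD(n, y) → n = 7
Step 2: ADD(y, n) → n = 7
Step 3: DEC(y) → n = 7
Step 4: COPY(n, y) → n = 7
Step 5: SQUARE(n) → n = 49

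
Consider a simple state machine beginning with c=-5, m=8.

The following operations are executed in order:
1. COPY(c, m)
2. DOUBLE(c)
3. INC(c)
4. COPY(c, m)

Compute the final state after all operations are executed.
{c: 8, m: 8}

Step-by-step execution:
Initial: c=-5, m=8
After step 1 (COPY(c, m)): c=8, m=8
After step 2 (DOUBLE(c)): c=16, m=8
After step 3 (INC(c)): c=17, m=8
After step 4 (COPY(c, m)): c=8, m=8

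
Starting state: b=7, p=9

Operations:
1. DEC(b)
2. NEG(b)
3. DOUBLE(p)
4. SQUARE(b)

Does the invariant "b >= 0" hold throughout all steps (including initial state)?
No, violated after step 2

The invariant is violated after step 2.

State at each step:
Initial: b=7, p=9
After step 1: b=6, p=9
After step 2: b=-6, p=9
After step 3: b=-6, p=18
After step 4: b=36, p=18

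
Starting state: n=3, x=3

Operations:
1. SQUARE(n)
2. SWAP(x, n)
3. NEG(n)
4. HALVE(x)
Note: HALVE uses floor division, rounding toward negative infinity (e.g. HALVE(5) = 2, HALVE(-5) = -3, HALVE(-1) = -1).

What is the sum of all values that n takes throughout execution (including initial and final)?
9

Values of n at each step:
Initial: n = 3
After step 1: n = 9
After step 2: n = 3
After step 3: n = -3
After step 4: n = -3
Sum = 3 + 9 + 3 + -3 + -3 = 9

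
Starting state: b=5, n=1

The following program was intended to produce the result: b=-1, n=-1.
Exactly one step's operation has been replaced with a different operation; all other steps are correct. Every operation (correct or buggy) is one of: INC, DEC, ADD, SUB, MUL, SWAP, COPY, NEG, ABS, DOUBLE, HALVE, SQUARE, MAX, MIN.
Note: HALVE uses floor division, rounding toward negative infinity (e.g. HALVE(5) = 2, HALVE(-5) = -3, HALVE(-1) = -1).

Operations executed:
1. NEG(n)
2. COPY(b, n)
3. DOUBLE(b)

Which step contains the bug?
Step 3

Trace with buggy code:
Initial: b=5, n=1
After step 1: b=5, n=-1
After step 2: b=-1, n=-1
After step 3: b=-2, n=-1
Actual final b=-2, n=-1 ≠ expected b=-1, n=-1.
Step 3 is the only position where a single-operation replacement can produce the expected result.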